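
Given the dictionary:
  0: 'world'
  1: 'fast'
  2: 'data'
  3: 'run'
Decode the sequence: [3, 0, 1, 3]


Look up each index in the dictionary:
  3 -> 'run'
  0 -> 'world'
  1 -> 'fast'
  3 -> 'run'

Decoded: "run world fast run"


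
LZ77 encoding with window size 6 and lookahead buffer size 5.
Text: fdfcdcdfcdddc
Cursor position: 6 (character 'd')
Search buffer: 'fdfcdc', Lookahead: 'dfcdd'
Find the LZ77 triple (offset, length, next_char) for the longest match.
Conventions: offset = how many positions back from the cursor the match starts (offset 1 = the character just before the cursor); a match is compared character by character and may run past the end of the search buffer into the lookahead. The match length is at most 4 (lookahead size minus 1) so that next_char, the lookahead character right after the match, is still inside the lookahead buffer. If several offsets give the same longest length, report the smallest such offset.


Try each offset into the search buffer:
  offset=1 (pos 5, char 'c'): match length 0
  offset=2 (pos 4, char 'd'): match length 1
  offset=3 (pos 3, char 'c'): match length 0
  offset=4 (pos 2, char 'f'): match length 0
  offset=5 (pos 1, char 'd'): match length 4
  offset=6 (pos 0, char 'f'): match length 0
Longest match has length 4 at offset 5.
next_char = character at position 6 + 4 = 10 -> 'd'

Best match: offset=5, length=4 (matching 'dfcd' starting at position 1)
LZ77 triple: (5, 4, 'd')


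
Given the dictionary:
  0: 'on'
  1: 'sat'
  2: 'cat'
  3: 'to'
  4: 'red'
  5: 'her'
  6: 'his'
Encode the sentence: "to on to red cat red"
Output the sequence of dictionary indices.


Look up each word in the dictionary:
  'to' -> 3
  'on' -> 0
  'to' -> 3
  'red' -> 4
  'cat' -> 2
  'red' -> 4

Encoded: [3, 0, 3, 4, 2, 4]


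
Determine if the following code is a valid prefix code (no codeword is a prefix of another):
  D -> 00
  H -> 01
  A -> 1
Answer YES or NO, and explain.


Checking each pair (does one codeword prefix another?):
  D='00' vs H='01': no prefix
  D='00' vs A='1': no prefix
  H='01' vs D='00': no prefix
  H='01' vs A='1': no prefix
  A='1' vs D='00': no prefix
  A='1' vs H='01': no prefix
No violation found over all pairs.

YES -- this is a valid prefix code. No codeword is a prefix of any other codeword.


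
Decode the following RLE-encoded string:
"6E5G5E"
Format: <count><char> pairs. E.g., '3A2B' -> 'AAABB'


Expanding each <count><char> pair:
  6E -> 'EEEEEE'
  5G -> 'GGGGG'
  5E -> 'EEEEE'

Decoded = EEEEEEGGGGGEEEEE


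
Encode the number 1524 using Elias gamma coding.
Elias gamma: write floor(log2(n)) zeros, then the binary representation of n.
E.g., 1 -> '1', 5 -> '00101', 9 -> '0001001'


num_bits = floor(log2(1524)) + 1 = 11
leading_zeros = num_bits - 1 = 10
binary(1524) = 10111110100

Elias gamma(1524) = '0000000000' + '10111110100' = 000000000010111110100 (21 bits)


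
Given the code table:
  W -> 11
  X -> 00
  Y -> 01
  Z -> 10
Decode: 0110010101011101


Decoding:
01 -> Y
10 -> Z
01 -> Y
01 -> Y
01 -> Y
01 -> Y
11 -> W
01 -> Y


Result: YZYYYYWY


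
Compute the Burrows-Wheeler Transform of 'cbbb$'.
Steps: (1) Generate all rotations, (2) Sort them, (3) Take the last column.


Rotations (sorted):
  0: $cbbb -> last char: b
  1: b$cbb -> last char: b
  2: bb$cb -> last char: b
  3: bbb$c -> last char: c
  4: cbbb$ -> last char: $


BWT = bbbc$


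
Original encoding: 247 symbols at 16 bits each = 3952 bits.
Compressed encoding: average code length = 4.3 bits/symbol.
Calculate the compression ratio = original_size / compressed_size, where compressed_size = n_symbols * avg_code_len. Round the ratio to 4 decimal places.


original_size = n_symbols * orig_bits = 247 * 16 = 3952 bits
compressed_size = n_symbols * avg_code_len = 247 * 4.3 = 1062.1 bits
ratio = original_size / compressed_size = 3952 / 1062.1 = 3.7209

Compression ratio = 3.7209


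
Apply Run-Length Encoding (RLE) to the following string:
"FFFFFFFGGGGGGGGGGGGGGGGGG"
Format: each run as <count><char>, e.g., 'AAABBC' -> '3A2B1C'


Scanning runs left to right:
  i=0: run of 'F' x 7 -> '7F'
  i=7: run of 'G' x 18 -> '18G'

RLE = 7F18G


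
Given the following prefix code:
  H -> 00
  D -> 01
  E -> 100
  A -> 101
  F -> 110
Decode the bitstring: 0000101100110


Decoding step by step:
Bits 00 -> H
Bits 00 -> H
Bits 101 -> A
Bits 100 -> E
Bits 110 -> F


Decoded message: HHAEF


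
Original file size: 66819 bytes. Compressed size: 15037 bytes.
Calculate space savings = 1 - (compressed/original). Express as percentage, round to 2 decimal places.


ratio = compressed/original = 15037/66819 = 0.225041
savings = 1 - ratio = 1 - 0.225041 = 0.774959
as a percentage: 0.774959 * 100 = 77.5%

Space savings = 1 - 15037/66819 = 77.5%


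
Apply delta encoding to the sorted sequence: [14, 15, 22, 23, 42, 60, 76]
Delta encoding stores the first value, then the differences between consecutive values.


First value: 14
Deltas:
  15 - 14 = 1
  22 - 15 = 7
  23 - 22 = 1
  42 - 23 = 19
  60 - 42 = 18
  76 - 60 = 16


Delta encoded: [14, 1, 7, 1, 19, 18, 16]


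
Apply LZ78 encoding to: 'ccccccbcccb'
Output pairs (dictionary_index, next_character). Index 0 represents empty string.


LZ78 encoding steps:
Dictionary: {0: ''}
Step 1: w='' (idx 0), next='c' -> output (0, 'c'), add 'c' as idx 1
Step 2: w='c' (idx 1), next='c' -> output (1, 'c'), add 'cc' as idx 2
Step 3: w='cc' (idx 2), next='c' -> output (2, 'c'), add 'ccc' as idx 3
Step 4: w='' (idx 0), next='b' -> output (0, 'b'), add 'b' as idx 4
Step 5: w='ccc' (idx 3), next='b' -> output (3, 'b'), add 'cccb' as idx 5


Encoded: [(0, 'c'), (1, 'c'), (2, 'c'), (0, 'b'), (3, 'b')]


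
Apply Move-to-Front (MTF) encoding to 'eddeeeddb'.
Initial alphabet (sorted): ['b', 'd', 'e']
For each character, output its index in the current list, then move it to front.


MTF encoding:
'e': index 2 in ['b', 'd', 'e'] -> ['e', 'b', 'd']
'd': index 2 in ['e', 'b', 'd'] -> ['d', 'e', 'b']
'd': index 0 in ['d', 'e', 'b'] -> ['d', 'e', 'b']
'e': index 1 in ['d', 'e', 'b'] -> ['e', 'd', 'b']
'e': index 0 in ['e', 'd', 'b'] -> ['e', 'd', 'b']
'e': index 0 in ['e', 'd', 'b'] -> ['e', 'd', 'b']
'd': index 1 in ['e', 'd', 'b'] -> ['d', 'e', 'b']
'd': index 0 in ['d', 'e', 'b'] -> ['d', 'e', 'b']
'b': index 2 in ['d', 'e', 'b'] -> ['b', 'd', 'e']


Output: [2, 2, 0, 1, 0, 0, 1, 0, 2]


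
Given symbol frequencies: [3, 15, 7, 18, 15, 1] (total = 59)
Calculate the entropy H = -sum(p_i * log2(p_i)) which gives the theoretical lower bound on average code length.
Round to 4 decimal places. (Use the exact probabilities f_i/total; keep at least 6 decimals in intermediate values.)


Per-symbol terms -p_i * log2(p_i) with p_i = f_i/59:
  p = 3/59 = 0.050847: log2(p) = -4.297681, -p*log2(p) = 0.218526
  p = 15/59 = 0.254237: log2(p) = -1.975752, -p*log2(p) = 0.502310
  p = 7/59 = 0.118644: log2(p) = -3.075288, -p*log2(p) = 0.364865
  p = 18/59 = 0.305085: log2(p) = -1.712718, -p*log2(p) = 0.522524
  p = 15/59 = 0.254237: log2(p) = -1.975752, -p*log2(p) = 0.502310
  p = 1/59 = 0.016949: log2(p) = -5.882643, -p*log2(p) = 0.099706
H = 0.218526 + 0.502310 + 0.364865 + 0.522524 + 0.502310 + 0.099706 = 2.210241

H = 2.2102 bits/symbol


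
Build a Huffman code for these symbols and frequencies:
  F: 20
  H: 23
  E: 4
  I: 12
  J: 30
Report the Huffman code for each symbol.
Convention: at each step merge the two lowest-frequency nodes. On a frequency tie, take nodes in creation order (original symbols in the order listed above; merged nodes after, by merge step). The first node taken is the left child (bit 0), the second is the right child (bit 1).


Huffman tree construction:
Step 1: Merge E(4) + I(12) = 16
Step 2: Merge (E+I)(16) + F(20) = 36
Step 3: Merge H(23) + J(30) = 53
Step 4: Merge ((E+I)+F)(36) + (H+J)(53) = 89
Read each symbol's code off the tree from the root (left child = 0, right child = 1).

Codes:
  F: 01 (length 2)
  H: 10 (length 2)
  E: 000 (length 3)
  I: 001 (length 3)
  J: 11 (length 2)
Average code length: 194/89 = 2.1798 bits/symbol


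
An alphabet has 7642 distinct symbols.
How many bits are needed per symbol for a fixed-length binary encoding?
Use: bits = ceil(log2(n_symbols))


log2(7642) = 12.8997
Bracket: 2^12 = 4096 < 7642 <= 2^13 = 8192
So ceil(log2(7642)) = 13

bits = ceil(log2(7642)) = ceil(12.8997) = 13 bits


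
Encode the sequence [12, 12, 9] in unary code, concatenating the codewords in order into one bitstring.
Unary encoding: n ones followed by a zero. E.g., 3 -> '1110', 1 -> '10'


Encode each number as n ones followed by a terminating 0:
  12 -> 1111111111110 (13 bits)
  12 -> 1111111111110 (13 bits)
  9 -> 1111111110 (10 bits)
Total length = 13 + 13 + 10 = 36 bits.

Unary([12, 12, 9]) = 111111111111011111111111101111111110 (36 bits)


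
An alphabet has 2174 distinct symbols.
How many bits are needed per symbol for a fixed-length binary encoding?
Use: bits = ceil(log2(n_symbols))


log2(2174) = 11.0861
Bracket: 2^11 = 2048 < 2174 <= 2^12 = 4096
So ceil(log2(2174)) = 12

bits = ceil(log2(2174)) = ceil(11.0861) = 12 bits


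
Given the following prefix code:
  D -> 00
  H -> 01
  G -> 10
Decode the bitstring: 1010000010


Decoding step by step:
Bits 10 -> G
Bits 10 -> G
Bits 00 -> D
Bits 00 -> D
Bits 10 -> G


Decoded message: GGDDG


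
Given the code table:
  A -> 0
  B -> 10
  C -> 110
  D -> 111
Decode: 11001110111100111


Decoding:
110 -> C
0 -> A
111 -> D
0 -> A
111 -> D
10 -> B
0 -> A
111 -> D


Result: CADADBAD


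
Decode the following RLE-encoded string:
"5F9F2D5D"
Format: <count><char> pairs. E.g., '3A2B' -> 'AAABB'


Expanding each <count><char> pair:
  5F -> 'FFFFF'
  9F -> 'FFFFFFFFF'
  2D -> 'DD'
  5D -> 'DDDDD'

Decoded = FFFFFFFFFFFFFFDDDDDDD


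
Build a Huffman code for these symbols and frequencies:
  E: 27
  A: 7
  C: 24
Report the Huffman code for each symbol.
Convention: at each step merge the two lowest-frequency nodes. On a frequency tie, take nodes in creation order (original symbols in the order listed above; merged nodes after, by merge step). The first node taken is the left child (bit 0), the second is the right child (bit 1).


Huffman tree construction:
Step 1: Merge A(7) + C(24) = 31
Step 2: Merge E(27) + (A+C)(31) = 58
Read each symbol's code off the tree from the root (left child = 0, right child = 1).

Codes:
  E: 0 (length 1)
  A: 10 (length 2)
  C: 11 (length 2)
Average code length: 89/58 = 1.5345 bits/symbol


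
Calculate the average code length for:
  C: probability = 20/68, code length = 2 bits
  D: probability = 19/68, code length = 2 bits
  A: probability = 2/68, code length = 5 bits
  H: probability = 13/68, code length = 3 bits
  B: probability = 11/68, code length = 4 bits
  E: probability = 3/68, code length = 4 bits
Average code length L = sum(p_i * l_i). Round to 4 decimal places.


Weighted contributions p_i * l_i:
  C: (20/68) * 2 = 40/68
  D: (19/68) * 2 = 38/68
  A: (2/68) * 5 = 10/68
  H: (13/68) * 3 = 39/68
  B: (11/68) * 4 = 44/68
  E: (3/68) * 4 = 12/68
Sum = (40 + 38 + 10 + 39 + 44 + 12)/68 = 183/68

L = 183/68 = 2.6912 bits/symbol


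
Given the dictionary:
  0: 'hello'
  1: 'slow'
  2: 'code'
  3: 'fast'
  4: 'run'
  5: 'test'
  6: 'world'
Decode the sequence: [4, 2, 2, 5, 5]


Look up each index in the dictionary:
  4 -> 'run'
  2 -> 'code'
  2 -> 'code'
  5 -> 'test'
  5 -> 'test'

Decoded: "run code code test test"


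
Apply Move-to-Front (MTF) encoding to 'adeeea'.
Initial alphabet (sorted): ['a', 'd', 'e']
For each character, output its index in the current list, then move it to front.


MTF encoding:
'a': index 0 in ['a', 'd', 'e'] -> ['a', 'd', 'e']
'd': index 1 in ['a', 'd', 'e'] -> ['d', 'a', 'e']
'e': index 2 in ['d', 'a', 'e'] -> ['e', 'd', 'a']
'e': index 0 in ['e', 'd', 'a'] -> ['e', 'd', 'a']
'e': index 0 in ['e', 'd', 'a'] -> ['e', 'd', 'a']
'a': index 2 in ['e', 'd', 'a'] -> ['a', 'e', 'd']


Output: [0, 1, 2, 0, 0, 2]


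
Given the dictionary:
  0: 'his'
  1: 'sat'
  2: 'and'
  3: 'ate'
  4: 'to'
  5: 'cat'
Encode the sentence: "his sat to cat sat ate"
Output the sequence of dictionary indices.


Look up each word in the dictionary:
  'his' -> 0
  'sat' -> 1
  'to' -> 4
  'cat' -> 5
  'sat' -> 1
  'ate' -> 3

Encoded: [0, 1, 4, 5, 1, 3]


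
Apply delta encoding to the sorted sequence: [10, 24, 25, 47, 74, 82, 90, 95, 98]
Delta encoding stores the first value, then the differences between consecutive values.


First value: 10
Deltas:
  24 - 10 = 14
  25 - 24 = 1
  47 - 25 = 22
  74 - 47 = 27
  82 - 74 = 8
  90 - 82 = 8
  95 - 90 = 5
  98 - 95 = 3


Delta encoded: [10, 14, 1, 22, 27, 8, 8, 5, 3]


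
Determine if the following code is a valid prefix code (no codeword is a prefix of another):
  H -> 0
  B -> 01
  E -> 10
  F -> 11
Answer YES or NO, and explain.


Checking each pair (does one codeword prefix another?):
  H='0' vs B='01': prefix -- VIOLATION

NO -- this is NOT a valid prefix code. H (0) is a prefix of B (01).


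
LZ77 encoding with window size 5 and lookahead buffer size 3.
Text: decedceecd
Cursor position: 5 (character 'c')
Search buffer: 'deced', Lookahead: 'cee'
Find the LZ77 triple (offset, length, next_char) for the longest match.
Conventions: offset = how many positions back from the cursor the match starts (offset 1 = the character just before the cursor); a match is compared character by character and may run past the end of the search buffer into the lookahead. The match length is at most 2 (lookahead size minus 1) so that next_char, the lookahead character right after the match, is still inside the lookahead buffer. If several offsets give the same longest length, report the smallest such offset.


Try each offset into the search buffer:
  offset=1 (pos 4, char 'd'): match length 0
  offset=2 (pos 3, char 'e'): match length 0
  offset=3 (pos 2, char 'c'): match length 2
  offset=4 (pos 1, char 'e'): match length 0
  offset=5 (pos 0, char 'd'): match length 0
Longest match has length 2 at offset 3.
next_char = character at position 5 + 2 = 7 -> 'e'

Best match: offset=3, length=2 (matching 'ce' starting at position 2)
LZ77 triple: (3, 2, 'e')


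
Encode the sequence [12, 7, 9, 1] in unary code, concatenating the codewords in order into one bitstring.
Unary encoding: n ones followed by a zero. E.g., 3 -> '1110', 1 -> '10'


Encode each number as n ones followed by a terminating 0:
  12 -> 1111111111110 (13 bits)
  7 -> 11111110 (8 bits)
  9 -> 1111111110 (10 bits)
  1 -> 10 (2 bits)
Total length = 13 + 8 + 10 + 2 = 33 bits.

Unary([12, 7, 9, 1]) = 111111111111011111110111111111010 (33 bits)


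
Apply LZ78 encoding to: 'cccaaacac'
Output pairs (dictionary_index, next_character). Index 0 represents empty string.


LZ78 encoding steps:
Dictionary: {0: ''}
Step 1: w='' (idx 0), next='c' -> output (0, 'c'), add 'c' as idx 1
Step 2: w='c' (idx 1), next='c' -> output (1, 'c'), add 'cc' as idx 2
Step 3: w='' (idx 0), next='a' -> output (0, 'a'), add 'a' as idx 3
Step 4: w='a' (idx 3), next='a' -> output (3, 'a'), add 'aa' as idx 4
Step 5: w='c' (idx 1), next='a' -> output (1, 'a'), add 'ca' as idx 5
Step 6: w='c' (idx 1), end of input -> output (1, '')


Encoded: [(0, 'c'), (1, 'c'), (0, 'a'), (3, 'a'), (1, 'a'), (1, '')]


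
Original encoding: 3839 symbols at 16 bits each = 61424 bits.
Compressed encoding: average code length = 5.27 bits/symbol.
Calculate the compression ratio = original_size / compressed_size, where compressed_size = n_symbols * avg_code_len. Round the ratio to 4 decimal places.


original_size = n_symbols * orig_bits = 3839 * 16 = 61424 bits
compressed_size = n_symbols * avg_code_len = 3839 * 5.27 = 20231.53 bits
ratio = original_size / compressed_size = 61424 / 20231.53 = 3.0361

Compression ratio = 3.0361


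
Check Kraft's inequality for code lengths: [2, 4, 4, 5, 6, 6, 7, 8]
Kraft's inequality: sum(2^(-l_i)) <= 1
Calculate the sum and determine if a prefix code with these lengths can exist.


Sum = 2^(-2) + 2^(-4) + 2^(-4) + 2^(-5) + 2^(-6) + 2^(-6) + 2^(-7) + 2^(-8)
    = 0.25 + 0.0625 + 0.0625 + 0.03125 + 0.015625 + 0.015625 + 0.0078125 + 0.00390625
    = 115/256 = 0.44921875
Since 0.44921875 <= 1, Kraft's inequality IS satisfied.
A prefix code with these lengths CAN exist.

Kraft sum = 0.44921875. Satisfied.


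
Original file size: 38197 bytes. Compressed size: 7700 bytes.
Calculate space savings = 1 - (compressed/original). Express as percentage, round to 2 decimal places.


ratio = compressed/original = 7700/38197 = 0.201587
savings = 1 - ratio = 1 - 0.201587 = 0.798413
as a percentage: 0.798413 * 100 = 79.84%

Space savings = 1 - 7700/38197 = 79.84%


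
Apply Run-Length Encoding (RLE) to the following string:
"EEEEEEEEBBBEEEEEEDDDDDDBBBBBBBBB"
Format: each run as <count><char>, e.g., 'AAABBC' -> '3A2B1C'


Scanning runs left to right:
  i=0: run of 'E' x 8 -> '8E'
  i=8: run of 'B' x 3 -> '3B'
  i=11: run of 'E' x 6 -> '6E'
  i=17: run of 'D' x 6 -> '6D'
  i=23: run of 'B' x 9 -> '9B'

RLE = 8E3B6E6D9B


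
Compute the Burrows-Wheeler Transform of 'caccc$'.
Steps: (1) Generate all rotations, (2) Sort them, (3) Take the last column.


Rotations (sorted):
  0: $caccc -> last char: c
  1: accc$c -> last char: c
  2: c$cacc -> last char: c
  3: caccc$ -> last char: $
  4: cc$cac -> last char: c
  5: ccc$ca -> last char: a


BWT = ccc$ca


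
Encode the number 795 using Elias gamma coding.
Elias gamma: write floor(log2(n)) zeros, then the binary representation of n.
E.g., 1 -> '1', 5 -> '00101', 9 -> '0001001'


num_bits = floor(log2(795)) + 1 = 10
leading_zeros = num_bits - 1 = 9
binary(795) = 1100011011

Elias gamma(795) = '000000000' + '1100011011' = 0000000001100011011 (19 bits)


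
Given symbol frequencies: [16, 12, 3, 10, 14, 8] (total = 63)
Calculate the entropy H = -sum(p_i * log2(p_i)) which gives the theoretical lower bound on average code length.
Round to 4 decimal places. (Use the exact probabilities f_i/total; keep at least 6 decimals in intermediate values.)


Per-symbol terms -p_i * log2(p_i) with p_i = f_i/63:
  p = 16/63 = 0.253968: log2(p) = -1.977280, -p*log2(p) = 0.502166
  p = 12/63 = 0.190476: log2(p) = -2.392317, -p*log2(p) = 0.455680
  p = 3/63 = 0.047619: log2(p) = -4.392317, -p*log2(p) = 0.209158
  p = 10/63 = 0.158730: log2(p) = -2.655352, -p*log2(p) = 0.421484
  p = 14/63 = 0.222222: log2(p) = -2.169925, -p*log2(p) = 0.482206
  p = 8/63 = 0.126984: log2(p) = -2.977280, -p*log2(p) = 0.378067
H = 0.502166 + 0.455680 + 0.209158 + 0.421484 + 0.482206 + 0.378067 = 2.448761

H = 2.4488 bits/symbol


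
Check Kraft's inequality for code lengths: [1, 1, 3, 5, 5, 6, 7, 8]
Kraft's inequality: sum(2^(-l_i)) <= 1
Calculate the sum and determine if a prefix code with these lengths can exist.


Sum = 2^(-1) + 2^(-1) + 2^(-3) + 2^(-5) + 2^(-5) + 2^(-6) + 2^(-7) + 2^(-8)
    = 0.5 + 0.5 + 0.125 + 0.03125 + 0.03125 + 0.015625 + 0.0078125 + 0.00390625
    = 311/256 = 1.21484375
Since 1.21484375 > 1, Kraft's inequality is NOT satisfied.
A prefix code with these lengths CANNOT exist.

Kraft sum = 1.21484375. Not satisfied.


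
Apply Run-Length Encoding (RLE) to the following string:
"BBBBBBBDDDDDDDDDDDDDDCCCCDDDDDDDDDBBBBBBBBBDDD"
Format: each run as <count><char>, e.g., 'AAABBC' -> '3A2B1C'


Scanning runs left to right:
  i=0: run of 'B' x 7 -> '7B'
  i=7: run of 'D' x 14 -> '14D'
  i=21: run of 'C' x 4 -> '4C'
  i=25: run of 'D' x 9 -> '9D'
  i=34: run of 'B' x 9 -> '9B'
  i=43: run of 'D' x 3 -> '3D'

RLE = 7B14D4C9D9B3D


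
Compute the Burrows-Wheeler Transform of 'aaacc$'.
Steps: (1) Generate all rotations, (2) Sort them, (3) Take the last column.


Rotations (sorted):
  0: $aaacc -> last char: c
  1: aaacc$ -> last char: $
  2: aacc$a -> last char: a
  3: acc$aa -> last char: a
  4: c$aaac -> last char: c
  5: cc$aaa -> last char: a


BWT = c$aaca


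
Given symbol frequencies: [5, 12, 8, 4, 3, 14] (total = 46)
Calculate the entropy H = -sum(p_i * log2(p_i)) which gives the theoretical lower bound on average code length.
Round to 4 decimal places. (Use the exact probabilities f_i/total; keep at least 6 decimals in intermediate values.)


Per-symbol terms -p_i * log2(p_i) with p_i = f_i/46:
  p = 5/46 = 0.108696: log2(p) = -3.201634, -p*log2(p) = 0.348004
  p = 12/46 = 0.260870: log2(p) = -1.938599, -p*log2(p) = 0.505722
  p = 8/46 = 0.173913: log2(p) = -2.523562, -p*log2(p) = 0.438880
  p = 4/46 = 0.086957: log2(p) = -3.523562, -p*log2(p) = 0.306397
  p = 3/46 = 0.065217: log2(p) = -3.938599, -p*log2(p) = 0.256865
  p = 14/46 = 0.304348: log2(p) = -1.716207, -p*log2(p) = 0.522324
H = 0.348004 + 0.505722 + 0.438880 + 0.306397 + 0.256865 + 0.522324 = 2.378192

H = 2.3782 bits/symbol


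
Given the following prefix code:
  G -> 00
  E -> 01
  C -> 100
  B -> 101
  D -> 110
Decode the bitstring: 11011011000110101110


Decoding step by step:
Bits 110 -> D
Bits 110 -> D
Bits 110 -> D
Bits 00 -> G
Bits 110 -> D
Bits 101 -> B
Bits 110 -> D


Decoded message: DDDGDBD


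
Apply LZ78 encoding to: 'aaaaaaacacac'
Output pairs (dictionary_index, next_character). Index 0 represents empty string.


LZ78 encoding steps:
Dictionary: {0: ''}
Step 1: w='' (idx 0), next='a' -> output (0, 'a'), add 'a' as idx 1
Step 2: w='a' (idx 1), next='a' -> output (1, 'a'), add 'aa' as idx 2
Step 3: w='aa' (idx 2), next='a' -> output (2, 'a'), add 'aaa' as idx 3
Step 4: w='a' (idx 1), next='c' -> output (1, 'c'), add 'ac' as idx 4
Step 5: w='ac' (idx 4), next='a' -> output (4, 'a'), add 'aca' as idx 5
Step 6: w='' (idx 0), next='c' -> output (0, 'c'), add 'c' as idx 6


Encoded: [(0, 'a'), (1, 'a'), (2, 'a'), (1, 'c'), (4, 'a'), (0, 'c')]


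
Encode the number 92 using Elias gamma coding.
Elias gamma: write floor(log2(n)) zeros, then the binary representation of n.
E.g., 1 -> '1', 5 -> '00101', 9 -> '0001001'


num_bits = floor(log2(92)) + 1 = 7
leading_zeros = num_bits - 1 = 6
binary(92) = 1011100

Elias gamma(92) = '000000' + '1011100' = 0000001011100 (13 bits)


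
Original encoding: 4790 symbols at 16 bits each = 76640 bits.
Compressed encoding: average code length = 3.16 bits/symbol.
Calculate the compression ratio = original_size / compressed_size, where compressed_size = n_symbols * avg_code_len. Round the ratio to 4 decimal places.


original_size = n_symbols * orig_bits = 4790 * 16 = 76640 bits
compressed_size = n_symbols * avg_code_len = 4790 * 3.16 = 15136.4 bits
ratio = original_size / compressed_size = 76640 / 15136.4 = 5.0633

Compression ratio = 5.0633


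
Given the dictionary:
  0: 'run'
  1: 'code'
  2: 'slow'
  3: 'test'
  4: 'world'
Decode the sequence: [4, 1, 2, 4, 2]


Look up each index in the dictionary:
  4 -> 'world'
  1 -> 'code'
  2 -> 'slow'
  4 -> 'world'
  2 -> 'slow'

Decoded: "world code slow world slow"


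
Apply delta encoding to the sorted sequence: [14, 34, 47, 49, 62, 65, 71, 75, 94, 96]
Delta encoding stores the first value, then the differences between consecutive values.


First value: 14
Deltas:
  34 - 14 = 20
  47 - 34 = 13
  49 - 47 = 2
  62 - 49 = 13
  65 - 62 = 3
  71 - 65 = 6
  75 - 71 = 4
  94 - 75 = 19
  96 - 94 = 2


Delta encoded: [14, 20, 13, 2, 13, 3, 6, 4, 19, 2]


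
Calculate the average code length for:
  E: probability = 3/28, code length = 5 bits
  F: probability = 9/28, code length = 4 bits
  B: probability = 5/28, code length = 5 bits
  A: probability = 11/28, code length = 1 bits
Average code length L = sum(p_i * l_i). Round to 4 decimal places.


Weighted contributions p_i * l_i:
  E: (3/28) * 5 = 15/28
  F: (9/28) * 4 = 36/28
  B: (5/28) * 5 = 25/28
  A: (11/28) * 1 = 11/28
Sum = (15 + 36 + 25 + 11)/28 = 87/28

L = 87/28 = 3.1071 bits/symbol


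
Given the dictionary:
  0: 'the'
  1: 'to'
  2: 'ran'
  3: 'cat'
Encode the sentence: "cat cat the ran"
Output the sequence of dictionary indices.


Look up each word in the dictionary:
  'cat' -> 3
  'cat' -> 3
  'the' -> 0
  'ran' -> 2

Encoded: [3, 3, 0, 2]


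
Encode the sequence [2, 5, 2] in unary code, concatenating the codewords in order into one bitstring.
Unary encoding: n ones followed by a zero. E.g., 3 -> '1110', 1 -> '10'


Encode each number as n ones followed by a terminating 0:
  2 -> 110 (3 bits)
  5 -> 111110 (6 bits)
  2 -> 110 (3 bits)
Total length = 3 + 6 + 3 = 12 bits.

Unary([2, 5, 2]) = 110111110110 (12 bits)


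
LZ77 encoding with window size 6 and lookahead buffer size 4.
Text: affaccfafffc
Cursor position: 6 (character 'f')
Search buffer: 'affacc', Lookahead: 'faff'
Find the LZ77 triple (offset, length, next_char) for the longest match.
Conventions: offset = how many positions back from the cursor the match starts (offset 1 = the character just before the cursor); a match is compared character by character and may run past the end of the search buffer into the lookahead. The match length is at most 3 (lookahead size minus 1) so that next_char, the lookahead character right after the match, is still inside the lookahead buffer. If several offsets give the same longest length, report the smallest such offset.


Try each offset into the search buffer:
  offset=1 (pos 5, char 'c'): match length 0
  offset=2 (pos 4, char 'c'): match length 0
  offset=3 (pos 3, char 'a'): match length 0
  offset=4 (pos 2, char 'f'): match length 2
  offset=5 (pos 1, char 'f'): match length 1
  offset=6 (pos 0, char 'a'): match length 0
Longest match has length 2 at offset 4.
next_char = character at position 6 + 2 = 8 -> 'f'

Best match: offset=4, length=2 (matching 'fa' starting at position 2)
LZ77 triple: (4, 2, 'f')


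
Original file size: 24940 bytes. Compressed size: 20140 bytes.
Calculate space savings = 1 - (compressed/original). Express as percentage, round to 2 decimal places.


ratio = compressed/original = 20140/24940 = 0.807538
savings = 1 - ratio = 1 - 0.807538 = 0.192462
as a percentage: 0.192462 * 100 = 19.25%

Space savings = 1 - 20140/24940 = 19.25%


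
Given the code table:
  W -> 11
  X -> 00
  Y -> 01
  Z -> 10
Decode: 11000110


Decoding:
11 -> W
00 -> X
01 -> Y
10 -> Z


Result: WXYZ


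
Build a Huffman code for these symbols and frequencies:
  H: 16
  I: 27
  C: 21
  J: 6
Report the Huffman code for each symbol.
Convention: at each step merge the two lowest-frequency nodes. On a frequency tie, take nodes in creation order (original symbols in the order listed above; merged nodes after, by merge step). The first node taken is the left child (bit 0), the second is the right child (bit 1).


Huffman tree construction:
Step 1: Merge J(6) + H(16) = 22
Step 2: Merge C(21) + (J+H)(22) = 43
Step 3: Merge I(27) + (C+(J+H))(43) = 70
Read each symbol's code off the tree from the root (left child = 0, right child = 1).

Codes:
  H: 111 (length 3)
  I: 0 (length 1)
  C: 10 (length 2)
  J: 110 (length 3)
Average code length: 135/70 = 1.9286 bits/symbol


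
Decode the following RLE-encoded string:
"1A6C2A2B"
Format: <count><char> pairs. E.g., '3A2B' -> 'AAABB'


Expanding each <count><char> pair:
  1A -> 'A'
  6C -> 'CCCCCC'
  2A -> 'AA'
  2B -> 'BB'

Decoded = ACCCCCCAABB


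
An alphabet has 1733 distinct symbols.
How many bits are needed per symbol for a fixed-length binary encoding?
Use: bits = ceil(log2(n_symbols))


log2(1733) = 10.7591
Bracket: 2^10 = 1024 < 1733 <= 2^11 = 2048
So ceil(log2(1733)) = 11

bits = ceil(log2(1733)) = ceil(10.7591) = 11 bits


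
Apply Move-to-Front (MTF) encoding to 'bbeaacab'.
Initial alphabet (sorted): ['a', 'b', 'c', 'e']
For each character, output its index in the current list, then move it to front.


MTF encoding:
'b': index 1 in ['a', 'b', 'c', 'e'] -> ['b', 'a', 'c', 'e']
'b': index 0 in ['b', 'a', 'c', 'e'] -> ['b', 'a', 'c', 'e']
'e': index 3 in ['b', 'a', 'c', 'e'] -> ['e', 'b', 'a', 'c']
'a': index 2 in ['e', 'b', 'a', 'c'] -> ['a', 'e', 'b', 'c']
'a': index 0 in ['a', 'e', 'b', 'c'] -> ['a', 'e', 'b', 'c']
'c': index 3 in ['a', 'e', 'b', 'c'] -> ['c', 'a', 'e', 'b']
'a': index 1 in ['c', 'a', 'e', 'b'] -> ['a', 'c', 'e', 'b']
'b': index 3 in ['a', 'c', 'e', 'b'] -> ['b', 'a', 'c', 'e']


Output: [1, 0, 3, 2, 0, 3, 1, 3]


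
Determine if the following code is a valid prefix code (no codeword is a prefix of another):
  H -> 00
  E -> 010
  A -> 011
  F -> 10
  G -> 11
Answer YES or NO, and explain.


Checking each pair (does one codeword prefix another?):
  H='00' vs E='010': no prefix
  H='00' vs A='011': no prefix
  H='00' vs F='10': no prefix
  H='00' vs G='11': no prefix
  E='010' vs H='00': no prefix
  E='010' vs A='011': no prefix
  E='010' vs F='10': no prefix
  E='010' vs G='11': no prefix
  A='011' vs H='00': no prefix
  A='011' vs E='010': no prefix
  A='011' vs F='10': no prefix
  A='011' vs G='11': no prefix
  F='10' vs H='00': no prefix
  F='10' vs E='010': no prefix
  F='10' vs A='011': no prefix
  F='10' vs G='11': no prefix
  G='11' vs H='00': no prefix
  G='11' vs E='010': no prefix
  G='11' vs A='011': no prefix
  G='11' vs F='10': no prefix
No violation found over all pairs.

YES -- this is a valid prefix code. No codeword is a prefix of any other codeword.


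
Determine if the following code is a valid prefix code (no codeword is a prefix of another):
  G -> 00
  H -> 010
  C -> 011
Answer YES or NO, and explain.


Checking each pair (does one codeword prefix another?):
  G='00' vs H='010': no prefix
  G='00' vs C='011': no prefix
  H='010' vs G='00': no prefix
  H='010' vs C='011': no prefix
  C='011' vs G='00': no prefix
  C='011' vs H='010': no prefix
No violation found over all pairs.

YES -- this is a valid prefix code. No codeword is a prefix of any other codeword.


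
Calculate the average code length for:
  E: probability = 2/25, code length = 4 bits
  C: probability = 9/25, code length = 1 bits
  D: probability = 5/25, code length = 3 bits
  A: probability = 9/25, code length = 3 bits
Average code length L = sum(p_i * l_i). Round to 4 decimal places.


Weighted contributions p_i * l_i:
  E: (2/25) * 4 = 8/25
  C: (9/25) * 1 = 9/25
  D: (5/25) * 3 = 15/25
  A: (9/25) * 3 = 27/25
Sum = (8 + 9 + 15 + 27)/25 = 59/25

L = 59/25 = 2.3600 bits/symbol


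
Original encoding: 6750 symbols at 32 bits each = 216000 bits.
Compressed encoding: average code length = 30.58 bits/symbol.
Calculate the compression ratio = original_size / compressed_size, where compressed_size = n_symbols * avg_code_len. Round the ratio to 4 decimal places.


original_size = n_symbols * orig_bits = 6750 * 32 = 216000 bits
compressed_size = n_symbols * avg_code_len = 6750 * 30.58 = 206415.0 bits
ratio = original_size / compressed_size = 216000 / 206415.0 = 1.0464

Compression ratio = 1.0464


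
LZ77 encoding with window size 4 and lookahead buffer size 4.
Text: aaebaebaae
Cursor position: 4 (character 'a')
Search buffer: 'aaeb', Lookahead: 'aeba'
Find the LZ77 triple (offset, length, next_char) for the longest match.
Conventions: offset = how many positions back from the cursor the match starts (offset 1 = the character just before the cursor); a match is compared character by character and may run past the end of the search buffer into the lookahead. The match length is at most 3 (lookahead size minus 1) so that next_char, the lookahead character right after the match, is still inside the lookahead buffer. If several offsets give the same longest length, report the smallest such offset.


Try each offset into the search buffer:
  offset=1 (pos 3, char 'b'): match length 0
  offset=2 (pos 2, char 'e'): match length 0
  offset=3 (pos 1, char 'a'): match length 3
  offset=4 (pos 0, char 'a'): match length 1
Longest match has length 3 at offset 3.
next_char = character at position 4 + 3 = 7 -> 'a'

Best match: offset=3, length=3 (matching 'aeb' starting at position 1)
LZ77 triple: (3, 3, 'a')


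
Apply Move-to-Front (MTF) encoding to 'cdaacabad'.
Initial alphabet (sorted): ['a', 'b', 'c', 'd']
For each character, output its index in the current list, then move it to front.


MTF encoding:
'c': index 2 in ['a', 'b', 'c', 'd'] -> ['c', 'a', 'b', 'd']
'd': index 3 in ['c', 'a', 'b', 'd'] -> ['d', 'c', 'a', 'b']
'a': index 2 in ['d', 'c', 'a', 'b'] -> ['a', 'd', 'c', 'b']
'a': index 0 in ['a', 'd', 'c', 'b'] -> ['a', 'd', 'c', 'b']
'c': index 2 in ['a', 'd', 'c', 'b'] -> ['c', 'a', 'd', 'b']
'a': index 1 in ['c', 'a', 'd', 'b'] -> ['a', 'c', 'd', 'b']
'b': index 3 in ['a', 'c', 'd', 'b'] -> ['b', 'a', 'c', 'd']
'a': index 1 in ['b', 'a', 'c', 'd'] -> ['a', 'b', 'c', 'd']
'd': index 3 in ['a', 'b', 'c', 'd'] -> ['d', 'a', 'b', 'c']


Output: [2, 3, 2, 0, 2, 1, 3, 1, 3]


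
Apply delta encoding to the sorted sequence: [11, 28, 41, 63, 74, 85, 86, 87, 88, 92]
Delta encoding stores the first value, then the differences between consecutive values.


First value: 11
Deltas:
  28 - 11 = 17
  41 - 28 = 13
  63 - 41 = 22
  74 - 63 = 11
  85 - 74 = 11
  86 - 85 = 1
  87 - 86 = 1
  88 - 87 = 1
  92 - 88 = 4


Delta encoded: [11, 17, 13, 22, 11, 11, 1, 1, 1, 4]


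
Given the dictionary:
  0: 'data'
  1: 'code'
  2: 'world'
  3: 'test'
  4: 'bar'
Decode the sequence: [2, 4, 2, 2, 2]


Look up each index in the dictionary:
  2 -> 'world'
  4 -> 'bar'
  2 -> 'world'
  2 -> 'world'
  2 -> 'world'

Decoded: "world bar world world world"


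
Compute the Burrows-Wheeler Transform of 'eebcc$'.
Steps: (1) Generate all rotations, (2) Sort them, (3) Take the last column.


Rotations (sorted):
  0: $eebcc -> last char: c
  1: bcc$ee -> last char: e
  2: c$eebc -> last char: c
  3: cc$eeb -> last char: b
  4: ebcc$e -> last char: e
  5: eebcc$ -> last char: $


BWT = cecbe$


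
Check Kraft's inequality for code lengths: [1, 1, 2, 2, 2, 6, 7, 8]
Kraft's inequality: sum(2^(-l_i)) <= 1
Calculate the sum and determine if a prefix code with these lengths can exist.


Sum = 2^(-1) + 2^(-1) + 2^(-2) + 2^(-2) + 2^(-2) + 2^(-6) + 2^(-7) + 2^(-8)
    = 0.5 + 0.5 + 0.25 + 0.25 + 0.25 + 0.015625 + 0.0078125 + 0.00390625
    = 455/256 = 1.77734375
Since 1.77734375 > 1, Kraft's inequality is NOT satisfied.
A prefix code with these lengths CANNOT exist.

Kraft sum = 1.77734375. Not satisfied.


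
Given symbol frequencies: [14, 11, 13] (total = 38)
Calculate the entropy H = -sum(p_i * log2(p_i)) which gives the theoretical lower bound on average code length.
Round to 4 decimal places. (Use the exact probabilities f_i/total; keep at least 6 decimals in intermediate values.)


Per-symbol terms -p_i * log2(p_i) with p_i = f_i/38:
  p = 14/38 = 0.368421: log2(p) = -1.440573, -p*log2(p) = 0.530737
  p = 11/38 = 0.289474: log2(p) = -1.788496, -p*log2(p) = 0.517722
  p = 13/38 = 0.342105: log2(p) = -1.547488, -p*log2(p) = 0.529404
H = 0.530737 + 0.517722 + 0.529404 = 1.577863

H = 1.5779 bits/symbol


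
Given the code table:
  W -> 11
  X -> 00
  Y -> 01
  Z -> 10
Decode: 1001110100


Decoding:
10 -> Z
01 -> Y
11 -> W
01 -> Y
00 -> X


Result: ZYWYX


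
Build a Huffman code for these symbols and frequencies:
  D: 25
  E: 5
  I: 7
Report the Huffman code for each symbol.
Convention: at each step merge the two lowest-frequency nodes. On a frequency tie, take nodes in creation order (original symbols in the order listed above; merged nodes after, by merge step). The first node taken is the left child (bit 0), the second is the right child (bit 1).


Huffman tree construction:
Step 1: Merge E(5) + I(7) = 12
Step 2: Merge (E+I)(12) + D(25) = 37
Read each symbol's code off the tree from the root (left child = 0, right child = 1).

Codes:
  D: 1 (length 1)
  E: 00 (length 2)
  I: 01 (length 2)
Average code length: 49/37 = 1.3243 bits/symbol


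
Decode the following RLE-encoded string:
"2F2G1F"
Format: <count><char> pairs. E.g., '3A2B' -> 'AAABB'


Expanding each <count><char> pair:
  2F -> 'FF'
  2G -> 'GG'
  1F -> 'F'

Decoded = FFGGF


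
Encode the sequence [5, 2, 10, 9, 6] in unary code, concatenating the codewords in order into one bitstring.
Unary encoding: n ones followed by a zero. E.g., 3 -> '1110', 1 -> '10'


Encode each number as n ones followed by a terminating 0:
  5 -> 111110 (6 bits)
  2 -> 110 (3 bits)
  10 -> 11111111110 (11 bits)
  9 -> 1111111110 (10 bits)
  6 -> 1111110 (7 bits)
Total length = 6 + 3 + 11 + 10 + 7 = 37 bits.

Unary([5, 2, 10, 9, 6]) = 1111101101111111111011111111101111110 (37 bits)


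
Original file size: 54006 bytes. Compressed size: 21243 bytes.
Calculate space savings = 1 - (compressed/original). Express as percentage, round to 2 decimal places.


ratio = compressed/original = 21243/54006 = 0.393345
savings = 1 - ratio = 1 - 0.393345 = 0.606655
as a percentage: 0.606655 * 100 = 60.67%

Space savings = 1 - 21243/54006 = 60.67%


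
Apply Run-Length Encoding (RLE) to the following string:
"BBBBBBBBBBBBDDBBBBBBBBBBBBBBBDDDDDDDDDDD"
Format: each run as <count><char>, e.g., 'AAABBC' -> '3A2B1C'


Scanning runs left to right:
  i=0: run of 'B' x 12 -> '12B'
  i=12: run of 'D' x 2 -> '2D'
  i=14: run of 'B' x 15 -> '15B'
  i=29: run of 'D' x 11 -> '11D'

RLE = 12B2D15B11D


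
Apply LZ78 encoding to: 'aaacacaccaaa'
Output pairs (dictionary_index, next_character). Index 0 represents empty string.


LZ78 encoding steps:
Dictionary: {0: ''}
Step 1: w='' (idx 0), next='a' -> output (0, 'a'), add 'a' as idx 1
Step 2: w='a' (idx 1), next='a' -> output (1, 'a'), add 'aa' as idx 2
Step 3: w='' (idx 0), next='c' -> output (0, 'c'), add 'c' as idx 3
Step 4: w='a' (idx 1), next='c' -> output (1, 'c'), add 'ac' as idx 4
Step 5: w='ac' (idx 4), next='c' -> output (4, 'c'), add 'acc' as idx 5
Step 6: w='aa' (idx 2), next='a' -> output (2, 'a'), add 'aaa' as idx 6


Encoded: [(0, 'a'), (1, 'a'), (0, 'c'), (1, 'c'), (4, 'c'), (2, 'a')]


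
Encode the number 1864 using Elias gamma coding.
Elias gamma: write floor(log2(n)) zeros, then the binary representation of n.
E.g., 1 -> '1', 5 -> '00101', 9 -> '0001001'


num_bits = floor(log2(1864)) + 1 = 11
leading_zeros = num_bits - 1 = 10
binary(1864) = 11101001000

Elias gamma(1864) = '0000000000' + '11101001000' = 000000000011101001000 (21 bits)


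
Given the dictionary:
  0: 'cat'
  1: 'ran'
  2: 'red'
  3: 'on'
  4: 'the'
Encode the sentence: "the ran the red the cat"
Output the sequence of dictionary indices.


Look up each word in the dictionary:
  'the' -> 4
  'ran' -> 1
  'the' -> 4
  'red' -> 2
  'the' -> 4
  'cat' -> 0

Encoded: [4, 1, 4, 2, 4, 0]


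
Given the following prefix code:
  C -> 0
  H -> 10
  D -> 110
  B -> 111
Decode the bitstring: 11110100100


Decoding step by step:
Bits 111 -> B
Bits 10 -> H
Bits 10 -> H
Bits 0 -> C
Bits 10 -> H
Bits 0 -> C


Decoded message: BHHCHC


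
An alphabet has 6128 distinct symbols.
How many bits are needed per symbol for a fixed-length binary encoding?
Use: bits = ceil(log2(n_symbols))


log2(6128) = 12.5812
Bracket: 2^12 = 4096 < 6128 <= 2^13 = 8192
So ceil(log2(6128)) = 13

bits = ceil(log2(6128)) = ceil(12.5812) = 13 bits


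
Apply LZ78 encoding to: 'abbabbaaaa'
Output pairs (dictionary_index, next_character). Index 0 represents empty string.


LZ78 encoding steps:
Dictionary: {0: ''}
Step 1: w='' (idx 0), next='a' -> output (0, 'a'), add 'a' as idx 1
Step 2: w='' (idx 0), next='b' -> output (0, 'b'), add 'b' as idx 2
Step 3: w='b' (idx 2), next='a' -> output (2, 'a'), add 'ba' as idx 3
Step 4: w='b' (idx 2), next='b' -> output (2, 'b'), add 'bb' as idx 4
Step 5: w='a' (idx 1), next='a' -> output (1, 'a'), add 'aa' as idx 5
Step 6: w='aa' (idx 5), end of input -> output (5, '')


Encoded: [(0, 'a'), (0, 'b'), (2, 'a'), (2, 'b'), (1, 'a'), (5, '')]


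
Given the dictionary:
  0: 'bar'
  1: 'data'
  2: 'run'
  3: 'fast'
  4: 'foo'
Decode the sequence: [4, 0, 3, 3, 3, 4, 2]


Look up each index in the dictionary:
  4 -> 'foo'
  0 -> 'bar'
  3 -> 'fast'
  3 -> 'fast'
  3 -> 'fast'
  4 -> 'foo'
  2 -> 'run'

Decoded: "foo bar fast fast fast foo run"


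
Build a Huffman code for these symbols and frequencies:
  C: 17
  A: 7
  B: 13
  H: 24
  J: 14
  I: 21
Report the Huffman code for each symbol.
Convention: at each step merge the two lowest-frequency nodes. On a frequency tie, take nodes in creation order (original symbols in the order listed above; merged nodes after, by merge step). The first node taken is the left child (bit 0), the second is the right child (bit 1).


Huffman tree construction:
Step 1: Merge A(7) + B(13) = 20
Step 2: Merge J(14) + C(17) = 31
Step 3: Merge (A+B)(20) + I(21) = 41
Step 4: Merge H(24) + (J+C)(31) = 55
Step 5: Merge ((A+B)+I)(41) + (H+(J+C))(55) = 96
Read each symbol's code off the tree from the root (left child = 0, right child = 1).

Codes:
  C: 111 (length 3)
  A: 000 (length 3)
  B: 001 (length 3)
  H: 10 (length 2)
  J: 110 (length 3)
  I: 01 (length 2)
Average code length: 243/96 = 2.5313 bits/symbol
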